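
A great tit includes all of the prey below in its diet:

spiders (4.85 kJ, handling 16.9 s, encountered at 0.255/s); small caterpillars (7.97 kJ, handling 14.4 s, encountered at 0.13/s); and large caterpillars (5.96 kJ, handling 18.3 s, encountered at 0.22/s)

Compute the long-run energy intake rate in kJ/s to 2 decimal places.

0.32 kJ/s

R = Σλ_iE_i / (1 + Σλ_ih_i)
Numerator: 0.255×4.85 + 0.13×7.97 + 0.22×5.96 = 3.584
Denominator: 1 + 0.255×16.9 + 0.13×14.4 + 0.22×18.3 = 11.21
R = 3.584/11.21 = 0.3198 kJ/s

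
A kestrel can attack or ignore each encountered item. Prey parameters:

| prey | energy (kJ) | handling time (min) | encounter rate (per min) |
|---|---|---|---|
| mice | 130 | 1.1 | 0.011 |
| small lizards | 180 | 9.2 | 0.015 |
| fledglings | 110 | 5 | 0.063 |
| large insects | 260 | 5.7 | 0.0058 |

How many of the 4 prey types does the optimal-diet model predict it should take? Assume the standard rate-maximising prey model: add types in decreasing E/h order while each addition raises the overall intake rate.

4

Profitabilities (E/h, kJ/min): mice 118, large insects 45.6, fledglings 22, small lizards 19.6. Add prey in this order while the next type's profitability exceeds the intake rate on those already taken.
Rate on top 1: 1.413. large insects: 45.6 > 1.413 → include.
Rate on top 2: 2.811. fledglings: 22 > 2.811 → include.
Rate on top 3: 7.255. small lizards: 19.6 > 7.255 → include.
Optimal diet: mice, large insects, fledglings, small lizards — 4 of 4 types.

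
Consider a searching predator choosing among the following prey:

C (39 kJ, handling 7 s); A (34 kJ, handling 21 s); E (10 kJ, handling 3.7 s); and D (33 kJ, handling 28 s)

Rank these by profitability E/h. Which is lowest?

Profitability E/h (kJ/s): C = 39/7 = 5.57, A = 34/21 = 1.62, E = 10/3.7 = 2.7, D = 33/28 = 1.18.
Ranked: C > E > A > D.

D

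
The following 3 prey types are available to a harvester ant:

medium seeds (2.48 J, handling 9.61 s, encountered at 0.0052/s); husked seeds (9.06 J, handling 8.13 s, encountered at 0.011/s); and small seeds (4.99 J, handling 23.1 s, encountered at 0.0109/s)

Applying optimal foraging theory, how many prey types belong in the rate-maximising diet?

3

Rank by E/h (J/s): husked seeds 1.11, medium seeds 0.258, small seeds 0.216. Include each in turn until the next type's E/h falls below the running intake rate.
Rate on top 1: 0.09148. medium seeds: 0.258 > 0.09148 → include.
Rate on top 2: 0.09879. small seeds: 0.216 > 0.09879 → include.
Optimal diet: husked seeds, medium seeds, small seeds — 3 of 3 types.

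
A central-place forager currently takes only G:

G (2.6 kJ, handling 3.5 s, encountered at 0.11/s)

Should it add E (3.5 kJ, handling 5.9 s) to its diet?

Yes

Current rate: (0.11×2.6)/(1 + 0.11×3.5) = 0.2065 kJ/s.
E: E/h = 3.5/5.9 = 0.5932 kJ/s.
Since 0.5932 > R, including E increases the long-run rate.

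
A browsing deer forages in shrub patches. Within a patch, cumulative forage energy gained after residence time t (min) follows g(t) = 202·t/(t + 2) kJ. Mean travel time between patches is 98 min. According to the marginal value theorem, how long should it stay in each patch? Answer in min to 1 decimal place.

Optimal t* satisfies g'(t*) = g(t*)/(T + t*).
g'(t) = 202·2/(t + 2)². Setting 202·2/(t+2)² = 202t/[(t+2)(98+t)] gives 2(98+t) = t(t+2), so t² = 2×98 = 196.
t* = √196 = 14 min.

14.0 min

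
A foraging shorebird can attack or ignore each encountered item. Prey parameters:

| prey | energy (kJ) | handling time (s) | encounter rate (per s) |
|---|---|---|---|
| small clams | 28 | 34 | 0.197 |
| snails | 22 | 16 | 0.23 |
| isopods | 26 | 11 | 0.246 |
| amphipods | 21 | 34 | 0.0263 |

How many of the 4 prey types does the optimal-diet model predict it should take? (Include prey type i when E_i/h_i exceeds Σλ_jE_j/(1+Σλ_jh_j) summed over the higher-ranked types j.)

1

Rank by E/h (kJ/s): isopods 2.36, snails 1.38, small clams 0.824, amphipods 0.618. Include each in turn until the next type's E/h falls below the running intake rate.
Rate on top 1: 1.726. snails: 1.38 < 1.726 → exclude; stop.
Optimal diet: isopods — 1 of 4 types.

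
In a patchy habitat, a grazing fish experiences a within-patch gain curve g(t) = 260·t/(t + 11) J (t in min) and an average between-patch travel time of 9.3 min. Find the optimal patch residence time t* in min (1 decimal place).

Maximise g(t)/(T+t): set derivative to zero → g'(t)(T+t) = g(t).
g'(t) = 260·11/(t + 11)². Setting 260·11/(t+11)² = 260t/[(t+11)(9.3+t)] gives 11(9.3+t) = t(t+11), so t² = 11×9.3 = 102.3.
t* = √102.3 = 10.11 min.

10.1 min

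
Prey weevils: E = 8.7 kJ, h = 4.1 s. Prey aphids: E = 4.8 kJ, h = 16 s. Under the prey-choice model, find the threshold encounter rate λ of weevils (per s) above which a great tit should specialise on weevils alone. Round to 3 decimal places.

At the threshold, the rate on weevils alone equals the profitability of aphids: λ·8.7/(1 + λ·4.1) = 4.8/16 = 0.3.
Rearranging, λ(8.7 − 0.3×4.1) = 0.3, so λ = 0.3/7.47 = 0.04016 per s.

0.040 per s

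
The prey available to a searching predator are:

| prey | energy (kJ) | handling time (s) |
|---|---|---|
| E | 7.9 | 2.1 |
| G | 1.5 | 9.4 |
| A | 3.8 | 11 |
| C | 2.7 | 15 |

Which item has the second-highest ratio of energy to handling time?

A

In descending order of E/h:
E: 7.9/2.1 = 3.76 kJ/s
A: 3.8/11 = 0.345 kJ/s
C: 2.7/15 = 0.18 kJ/s
G: 1.5/9.4 = 0.16 kJ/s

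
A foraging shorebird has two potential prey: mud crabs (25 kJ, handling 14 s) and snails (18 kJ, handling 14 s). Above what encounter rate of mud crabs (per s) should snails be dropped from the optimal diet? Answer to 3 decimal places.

The zero-one rule: include snails iff E₂/h₂ > λE₁/(1+λh₁). Equality gives the switch point.
λE₁h₂ = E₂ + λE₂h₁ ⇒ λ = E₂/(E₁h₂ − E₂h₁) = 18/(350 − 252) = 0.1837 per s.

0.184 per s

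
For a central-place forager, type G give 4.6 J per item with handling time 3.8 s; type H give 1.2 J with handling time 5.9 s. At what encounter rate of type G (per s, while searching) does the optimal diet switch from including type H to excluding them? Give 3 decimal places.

At the threshold, the rate on type G alone equals the profitability of type H: λ·4.6/(1 + λ·3.8) = 1.2/5.9 = 0.2034.
Rearranging, λ(4.6 − 0.2034×3.8) = 0.2034, so λ = 0.2034/3.827 = 0.05314 per s.

0.053 per s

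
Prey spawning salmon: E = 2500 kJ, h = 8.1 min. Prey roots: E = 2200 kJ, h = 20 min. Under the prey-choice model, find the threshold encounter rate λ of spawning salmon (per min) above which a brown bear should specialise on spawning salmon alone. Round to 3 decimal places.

At the threshold, the rate on spawning salmon alone equals the profitability of roots: λ·2500/(1 + λ·8.1) = 2200/20 = 110.
Rearranging, λ(2500 − 110×8.1) = 110, so λ = 110/1609 = 0.06837 per min.

0.068 per min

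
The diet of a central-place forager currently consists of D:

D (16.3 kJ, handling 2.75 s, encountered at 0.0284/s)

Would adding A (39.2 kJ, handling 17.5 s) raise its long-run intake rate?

Yes

On D alone, R = ΣλE/(1+Σλh) = 0.4629/1.078 = 0.4294 kJ/s.
Profitability of A: 39.2/17.5 = 2.24 kJ/s.
Since 2.24 > R, including A increases the long-run rate.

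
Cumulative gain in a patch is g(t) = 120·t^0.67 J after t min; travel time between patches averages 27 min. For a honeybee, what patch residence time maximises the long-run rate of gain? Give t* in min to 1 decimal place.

54.8 min

Maximise g(t)/(T+t): set derivative to zero → g'(t)(T+t) = g(t).
g'(t) = 0.67·120·t^-0.33. Setting 0.67·120·t^-0.33 = 120·t^0.67/(27+t) gives 0.67(27+t) = t, so 0.33·t = 0.67×27.
t* = 0.67×27/0.33 = 54.82 min.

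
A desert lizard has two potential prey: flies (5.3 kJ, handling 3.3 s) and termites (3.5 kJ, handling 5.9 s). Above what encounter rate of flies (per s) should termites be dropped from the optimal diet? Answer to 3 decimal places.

0.177 per s

At the threshold, the rate on flies alone equals the profitability of termites: λ·5.3/(1 + λ·3.3) = 3.5/5.9 = 0.5932.
Rearranging, λ(5.3 − 0.5932×3.3) = 0.5932, so λ = 0.5932/3.342 = 0.1775 per s.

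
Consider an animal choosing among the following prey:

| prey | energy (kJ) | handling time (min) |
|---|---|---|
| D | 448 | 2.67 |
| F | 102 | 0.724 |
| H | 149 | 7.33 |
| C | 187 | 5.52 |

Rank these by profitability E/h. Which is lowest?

H

Profitability E/h (kJ/min): D = 448/2.67 = 168, F = 102/0.724 = 141, H = 149/7.33 = 20.3, C = 187/5.52 = 33.9.
Ranked: D > F > C > H.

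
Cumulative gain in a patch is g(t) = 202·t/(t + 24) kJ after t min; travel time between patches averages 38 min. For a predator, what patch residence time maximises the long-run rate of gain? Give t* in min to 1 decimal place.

Optimal t* satisfies g'(t*) = g(t*)/(T + t*).
g'(t) = 202·24/(t + 24)². Setting 202·24/(t+24)² = 202t/[(t+24)(38+t)] gives 24(38+t) = t(t+24), so t² = 24×38 = 912.
t* = √912 = 30.2 min.

30.2 min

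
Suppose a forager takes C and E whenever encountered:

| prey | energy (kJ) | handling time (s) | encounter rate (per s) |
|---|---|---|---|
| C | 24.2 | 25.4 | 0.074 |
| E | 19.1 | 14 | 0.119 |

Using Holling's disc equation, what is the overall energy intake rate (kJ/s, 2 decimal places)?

R = Σλ_iE_i / (1 + Σλ_ih_i)
Numerator: 0.074×24.2 + 0.119×19.1 = 4.064
Denominator: 1 + 0.074×25.4 + 0.119×14 = 4.546
R = 4.064/4.546 = 0.894 kJ/s

0.89 kJ/s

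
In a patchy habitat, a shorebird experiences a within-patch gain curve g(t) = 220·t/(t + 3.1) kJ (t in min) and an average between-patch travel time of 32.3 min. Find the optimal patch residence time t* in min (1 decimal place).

By the marginal value theorem, leave when the instantaneous gain rate g'(t) equals the habitat-wide average g(t)/(T + t).
g'(t) = 220·3.1/(t + 3.1)². Setting 220·3.1/(t+3.1)² = 220t/[(t+3.1)(32.3+t)] gives 3.1(32.3+t) = t(t+3.1), so t² = 3.1×32.3 = 100.1.
t* = √100.1 = 10.01 min.

10.0 min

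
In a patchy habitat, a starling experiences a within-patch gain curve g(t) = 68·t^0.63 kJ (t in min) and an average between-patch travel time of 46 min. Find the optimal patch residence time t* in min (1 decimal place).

Optimal t* satisfies g'(t*) = g(t*)/(T + t*).
g'(t) = 0.63·68·t^-0.37. Setting 0.63·68·t^-0.37 = 68·t^0.63/(46+t) gives 0.63(46+t) = t, so 0.37·t = 0.63×46.
t* = 0.63×46/0.37 = 78.32 min.

78.3 min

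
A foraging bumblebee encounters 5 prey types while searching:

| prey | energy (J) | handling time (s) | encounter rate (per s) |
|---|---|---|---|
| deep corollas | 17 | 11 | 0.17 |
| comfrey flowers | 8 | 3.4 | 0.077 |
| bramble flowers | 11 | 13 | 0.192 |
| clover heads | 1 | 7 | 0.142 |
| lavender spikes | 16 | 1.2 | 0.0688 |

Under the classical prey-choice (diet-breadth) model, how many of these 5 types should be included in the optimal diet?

3

Profitabilities (E/h, J/s): lavender spikes 13.3, comfrey flowers 2.35, deep corollas 1.55, bramble flowers 0.846, clover heads 0.143. Add prey in this order while the next type's profitability exceeds the intake rate on those already taken.
Rate on top 1: 1.017. comfrey flowers: 2.35 > 1.017 → include.
Rate on top 2: 1.277. deep corollas: 1.55 > 1.277 → include.
Rate on top 3: 1.433. bramble flowers: 0.846 < 1.433 → exclude; stop.
Optimal diet: lavender spikes, comfrey flowers, deep corollas — 3 of 5 types.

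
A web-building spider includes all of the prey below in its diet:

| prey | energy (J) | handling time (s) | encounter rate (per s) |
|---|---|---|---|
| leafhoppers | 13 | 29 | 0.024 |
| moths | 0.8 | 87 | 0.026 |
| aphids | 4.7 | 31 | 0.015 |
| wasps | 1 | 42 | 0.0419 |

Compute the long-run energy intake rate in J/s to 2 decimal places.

0.07 J/s

Energy encountered per unit search time: 0.024×13 + 0.026×0.8 + 0.015×4.7 + 0.0419×1 = 0.4452 J/s.
Handling time per unit search time: 0.024×29 + 0.026×87 + 0.015×31 + 0.0419×42 = 5.183.
Rate = 0.4452/(1 + 5.183) = 0.07201 J/s.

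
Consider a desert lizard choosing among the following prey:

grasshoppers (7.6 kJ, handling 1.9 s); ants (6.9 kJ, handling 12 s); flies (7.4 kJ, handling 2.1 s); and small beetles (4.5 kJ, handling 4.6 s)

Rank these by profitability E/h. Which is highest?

Profitability E/h (kJ/s): grasshoppers = 7.6/1.9 = 4, ants = 6.9/12 = 0.575, flies = 7.4/2.1 = 3.52, small beetles = 4.5/4.6 = 0.978.
Ranked: grasshoppers > flies > small beetles > ants.

grasshoppers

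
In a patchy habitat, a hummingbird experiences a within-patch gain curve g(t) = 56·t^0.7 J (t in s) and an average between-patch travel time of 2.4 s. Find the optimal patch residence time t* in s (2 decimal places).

Maximise g(t)/(T+t): set derivative to zero → g'(t)(T+t) = g(t).
g'(t) = 0.7·56·t^-0.3. Setting 0.7·56·t^-0.3 = 56·t^0.7/(2.4+t) gives 0.7(2.4+t) = t, so 0.30·t = 0.7×2.4.
t* = 0.7×2.4/0.30 = 5.6 s.

5.60 s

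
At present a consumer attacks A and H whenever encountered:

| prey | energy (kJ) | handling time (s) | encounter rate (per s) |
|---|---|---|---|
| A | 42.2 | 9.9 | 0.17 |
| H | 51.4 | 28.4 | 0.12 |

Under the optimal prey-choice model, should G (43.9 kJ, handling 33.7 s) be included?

No

Current rate: (0.17×42.2 + 0.12×51.4)/(1 + 0.17×9.9 + 0.12×28.4) = 2.19 kJ/s.
Profitability of G: 43.9/33.7 = 1.303 kJ/s.
1.303 < 2.19, so adding G would lower the average — exclude it.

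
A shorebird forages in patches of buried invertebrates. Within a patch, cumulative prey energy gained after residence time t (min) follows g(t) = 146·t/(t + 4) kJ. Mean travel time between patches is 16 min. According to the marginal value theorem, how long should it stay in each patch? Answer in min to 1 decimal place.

8.0 min

Maximise g(t)/(T+t): set derivative to zero → g'(t)(T+t) = g(t).
g'(t) = 146·4/(t + 4)². Setting 146·4/(t+4)² = 146t/[(t+4)(16+t)] gives 4(16+t) = t(t+4), so t² = 4×16 = 64.
t* = √64 = 8 min.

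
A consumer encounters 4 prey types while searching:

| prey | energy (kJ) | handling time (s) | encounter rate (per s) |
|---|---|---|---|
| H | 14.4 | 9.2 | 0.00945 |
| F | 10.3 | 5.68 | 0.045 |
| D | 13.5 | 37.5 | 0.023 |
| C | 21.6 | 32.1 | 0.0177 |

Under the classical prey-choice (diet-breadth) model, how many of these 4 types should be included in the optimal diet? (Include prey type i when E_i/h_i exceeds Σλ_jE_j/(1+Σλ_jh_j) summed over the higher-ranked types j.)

E/h in descending order: F 1.81, H 1.57, C 0.673, D 0.36 kJ/s. The optimal diet is the largest prefix of this list for which every included type satisfies E_i/h_i > R on the types above it.
Rate on top 1: 0.3691. H: 1.57 > 0.3691 → include.
Rate on top 2: 0.4466. C: 0.673 > 0.4466 → include.
Rate on top 3: 0.5139. D: 0.36 < 0.5139 → exclude; stop.
Optimal diet: F, H, C — 3 of 4 types.

3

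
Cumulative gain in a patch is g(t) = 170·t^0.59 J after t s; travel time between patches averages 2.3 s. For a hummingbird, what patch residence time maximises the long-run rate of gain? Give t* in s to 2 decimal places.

Maximise g(t)/(T+t): set derivative to zero → g'(t)(T+t) = g(t).
g'(t) = 0.59·170·t^-0.41. Setting 0.59·170·t^-0.41 = 170·t^0.59/(2.3+t) gives 0.59(2.3+t) = t, so 0.41·t = 0.59×2.3.
t* = 0.59×2.3/0.41 = 3.31 s.

3.31 s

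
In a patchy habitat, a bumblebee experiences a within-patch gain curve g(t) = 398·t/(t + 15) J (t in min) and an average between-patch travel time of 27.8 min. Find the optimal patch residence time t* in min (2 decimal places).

Maximise g(t)/(T+t): set derivative to zero → g'(t)(T+t) = g(t).
g'(t) = 398·15/(t + 15)². Setting 398·15/(t+15)² = 398t/[(t+15)(27.8+t)] gives 15(27.8+t) = t(t+15), so t² = 15×27.8 = 417.
t* = √417 = 20.42 min.

20.42 min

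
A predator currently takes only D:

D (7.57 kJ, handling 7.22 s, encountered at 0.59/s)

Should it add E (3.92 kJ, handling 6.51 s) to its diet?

No

Intake rate on the current diet: R = (0.59×7.57) / (1 + 0.59×7.22) = 4.466/5.26 = 0.8491 kJ/s.
E: E/h = 3.92/6.51 = 0.6022 kJ/s.
0.6022 < 0.8491, so adding E would lower the average — exclude it.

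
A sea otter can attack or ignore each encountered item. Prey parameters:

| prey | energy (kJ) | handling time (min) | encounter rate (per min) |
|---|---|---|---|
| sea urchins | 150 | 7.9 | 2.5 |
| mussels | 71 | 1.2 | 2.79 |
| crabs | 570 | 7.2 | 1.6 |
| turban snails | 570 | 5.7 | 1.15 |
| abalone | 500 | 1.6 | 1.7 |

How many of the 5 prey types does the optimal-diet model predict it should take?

E/h in descending order: abalone 312, turban snails 100, crabs 79.2, mussels 59.2, sea urchins 19 kJ/min. The optimal diet is the largest prefix of this list for which every included type satisfies E_i/h_i > R on the types above it.
Rate on top 1: 228.5. turban snails: 100 < 228.5 → exclude; stop.
Optimal diet: abalone — 1 of 5 types.

1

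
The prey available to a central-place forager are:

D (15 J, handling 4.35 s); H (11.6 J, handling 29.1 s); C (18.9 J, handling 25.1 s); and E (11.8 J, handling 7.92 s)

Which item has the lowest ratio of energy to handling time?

Profitability E/h (J/s): D = 15/4.35 = 3.45, H = 11.6/29.1 = 0.399, C = 18.9/25.1 = 0.753, E = 11.8/7.92 = 1.49.
Ranked: D > E > C > H.

H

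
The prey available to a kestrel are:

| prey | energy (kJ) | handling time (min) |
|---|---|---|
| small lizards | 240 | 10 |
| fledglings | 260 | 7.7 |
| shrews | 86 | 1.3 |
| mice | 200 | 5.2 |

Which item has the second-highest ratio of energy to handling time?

mice

Profitability E/h (kJ/min): small lizards = 240/10 = 24, fledglings = 260/7.7 = 33.8, shrews = 86/1.3 = 66.2, mice = 200/5.2 = 38.5.
Ranked: shrews > mice > fledglings > small lizards.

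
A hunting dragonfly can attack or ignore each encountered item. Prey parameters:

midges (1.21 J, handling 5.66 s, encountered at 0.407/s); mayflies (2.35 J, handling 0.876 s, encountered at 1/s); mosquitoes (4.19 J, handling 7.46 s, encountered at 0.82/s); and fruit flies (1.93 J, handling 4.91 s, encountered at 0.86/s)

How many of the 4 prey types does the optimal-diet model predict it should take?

E/h in descending order: mayflies 2.68, mosquitoes 0.562, fruit flies 0.393, midges 0.214 J/s. The optimal diet is the largest prefix of this list for which every included type satisfies E_i/h_i > R on the types above it.
Rate on top 1: 1.253. mosquitoes: 0.562 < 1.253 → exclude; stop.
Optimal diet: mayflies — 1 of 4 types.

1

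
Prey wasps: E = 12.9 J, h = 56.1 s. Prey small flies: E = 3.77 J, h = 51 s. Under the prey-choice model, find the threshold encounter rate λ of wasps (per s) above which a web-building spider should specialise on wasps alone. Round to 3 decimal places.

At the threshold, the rate on wasps alone equals the profitability of small flies: λ·12.9/(1 + λ·56.1) = 3.77/51 = 0.07392.
Rearranging, λ(12.9 − 0.07392×56.1) = 0.07392, so λ = 0.07392/8.753 = 0.008445 per s.

0.008 per s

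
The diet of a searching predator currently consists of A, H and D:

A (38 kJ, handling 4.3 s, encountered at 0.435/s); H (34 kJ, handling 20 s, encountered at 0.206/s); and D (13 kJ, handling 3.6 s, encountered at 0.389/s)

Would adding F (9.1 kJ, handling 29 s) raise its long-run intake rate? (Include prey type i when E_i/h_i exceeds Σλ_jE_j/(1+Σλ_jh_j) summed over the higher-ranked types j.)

No

Intake rate on the current diet: R = (0.435×38 + 0.206×34 + 0.389×13) / (1 + 0.435×4.3 + 0.206×20 + 0.389×3.6) = 28.59/8.391 = 3.407 kJ/s.
F: E/h = 9.1/29 = 0.3138 kJ/s.
Since 0.3138 < R, time spent handling F is better spent searching.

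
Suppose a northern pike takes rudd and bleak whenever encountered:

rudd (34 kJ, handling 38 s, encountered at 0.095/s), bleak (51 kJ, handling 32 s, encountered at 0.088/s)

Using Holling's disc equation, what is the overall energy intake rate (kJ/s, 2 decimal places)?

1.04 kJ/s

R = (0.095×34 + 0.088×51) / (1 + 0.095×38 + 0.088×32) = 7.718/7.426 = 1.039 kJ/s.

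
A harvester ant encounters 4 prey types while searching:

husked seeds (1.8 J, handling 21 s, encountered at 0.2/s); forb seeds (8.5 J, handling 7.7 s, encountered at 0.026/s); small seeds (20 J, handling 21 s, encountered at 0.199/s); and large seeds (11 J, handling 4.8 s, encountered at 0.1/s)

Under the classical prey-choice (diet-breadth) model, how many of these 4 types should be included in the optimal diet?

3

Profitabilities (E/h, J/s): large seeds 2.29, forb seeds 1.1, small seeds 0.952, husked seeds 0.0857. Add prey in this order while the next type's profitability exceeds the intake rate on those already taken.
Rate on top 1: 0.7432. forb seeds: 1.1 > 0.7432 → include.
Rate on top 2: 0.7862. small seeds: 0.952 > 0.7862 → include.
Rate on top 3: 0.9047. husked seeds: 0.0857 < 0.9047 → exclude; stop.
Optimal diet: large seeds, forb seeds, small seeds — 3 of 4 types.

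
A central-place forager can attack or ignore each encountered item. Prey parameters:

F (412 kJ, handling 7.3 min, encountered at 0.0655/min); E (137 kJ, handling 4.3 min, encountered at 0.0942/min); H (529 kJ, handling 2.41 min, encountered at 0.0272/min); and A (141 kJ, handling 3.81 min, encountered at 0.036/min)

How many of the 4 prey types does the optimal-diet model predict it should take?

4

Rank by E/h (kJ/min): H 220, F 56.4, A 37, E 31.9. Include each in turn until the next type's E/h falls below the running intake rate.
Rate on top 1: 13.5. F: 56.4 > 13.5 → include.
Rate on top 2: 26.8. A: 37 > 26.8 → include.
Rate on top 3: 27.64. E: 31.9 > 27.64 → include.
Optimal diet: H, F, A, E — 4 of 4 types.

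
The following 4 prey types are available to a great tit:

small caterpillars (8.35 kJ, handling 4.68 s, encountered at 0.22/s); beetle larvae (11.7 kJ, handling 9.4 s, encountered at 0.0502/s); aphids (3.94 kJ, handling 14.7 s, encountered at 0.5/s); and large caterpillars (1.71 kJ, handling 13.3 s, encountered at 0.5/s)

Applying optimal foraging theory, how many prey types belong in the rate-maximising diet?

2

Rank by E/h (kJ/s): small caterpillars 1.78, beetle larvae 1.24, aphids 0.268, large caterpillars 0.129. Include each in turn until the next type's E/h falls below the running intake rate.
Rate on top 1: 0.9051. beetle larvae: 1.24 > 0.9051 → include.
Rate on top 2: 0.9692. aphids: 0.268 < 0.9692 → exclude; stop.
Optimal diet: small caterpillars, beetle larvae — 2 of 4 types.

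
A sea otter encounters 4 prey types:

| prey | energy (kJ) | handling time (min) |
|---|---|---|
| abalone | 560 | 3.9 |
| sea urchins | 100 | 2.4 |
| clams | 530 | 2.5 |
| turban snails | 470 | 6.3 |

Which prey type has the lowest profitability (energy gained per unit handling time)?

sea urchins

Profitability E/h (kJ/min): abalone = 560/3.9 = 144, sea urchins = 100/2.4 = 41.7, clams = 530/2.5 = 212, turban snails = 470/6.3 = 74.6.
Ranked: clams > abalone > turban snails > sea urchins.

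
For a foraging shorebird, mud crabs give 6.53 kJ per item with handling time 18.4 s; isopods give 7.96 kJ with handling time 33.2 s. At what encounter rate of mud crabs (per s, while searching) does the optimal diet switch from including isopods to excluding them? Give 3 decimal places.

0.113 per s

Drop isopods once their profitability E₂/h₂ falls below the rate achievable on mud crabs alone: E₂/h₂ = λE₁/(1 + λh₁).
Solve for λ: λE₁h₂ = E₂(1 + λh₁) → λ(E₁h₂ − E₂h₁) = E₂ → λ = E₂/(E₁h₂ − E₂h₁).
λ = 7.96/(6.53×33.2 − 7.96×18.4) = 7.96/70.33 = 0.1132 per s.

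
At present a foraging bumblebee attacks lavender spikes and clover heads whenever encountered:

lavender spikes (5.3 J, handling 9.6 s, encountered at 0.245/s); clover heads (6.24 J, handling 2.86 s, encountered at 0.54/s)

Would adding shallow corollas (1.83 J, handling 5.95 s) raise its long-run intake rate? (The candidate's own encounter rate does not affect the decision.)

No

Intake rate on the current diet: R = (0.245×5.3 + 0.54×6.24) / (1 + 0.245×9.6 + 0.54×2.86) = 4.668/4.896 = 0.9534 J/s.
Profitability of shallow corollas: 1.83/5.95 = 0.3076 J/s.
Since 0.3076 < R, time spent handling shallow corollas is better spent searching.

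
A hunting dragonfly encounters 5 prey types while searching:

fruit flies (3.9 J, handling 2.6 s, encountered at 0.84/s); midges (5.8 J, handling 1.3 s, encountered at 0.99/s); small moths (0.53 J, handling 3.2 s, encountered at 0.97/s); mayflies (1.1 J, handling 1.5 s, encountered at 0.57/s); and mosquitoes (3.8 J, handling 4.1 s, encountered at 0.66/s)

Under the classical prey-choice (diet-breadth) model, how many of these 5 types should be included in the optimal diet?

Profitabilities (E/h, J/s): midges 4.46, fruit flies 1.5, mosquitoes 0.927, mayflies 0.733, small moths 0.166. Add prey in this order while the next type's profitability exceeds the intake rate on those already taken.
Rate on top 1: 2.511. fruit flies: 1.5 < 2.511 → exclude; stop.
Optimal diet: midges — 1 of 5 types.

1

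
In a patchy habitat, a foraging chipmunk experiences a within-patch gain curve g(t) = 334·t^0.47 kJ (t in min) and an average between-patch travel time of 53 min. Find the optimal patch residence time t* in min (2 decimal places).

By the marginal value theorem, leave when the instantaneous gain rate g'(t) equals the habitat-wide average g(t)/(T + t).
g'(t) = 0.47·334·t^-0.53. Setting 0.47·334·t^-0.53 = 334·t^0.47/(53+t) gives 0.47(53+t) = t, so 0.53·t = 0.47×53.
t* = 0.47×53/0.53 = 47 min.

47.00 min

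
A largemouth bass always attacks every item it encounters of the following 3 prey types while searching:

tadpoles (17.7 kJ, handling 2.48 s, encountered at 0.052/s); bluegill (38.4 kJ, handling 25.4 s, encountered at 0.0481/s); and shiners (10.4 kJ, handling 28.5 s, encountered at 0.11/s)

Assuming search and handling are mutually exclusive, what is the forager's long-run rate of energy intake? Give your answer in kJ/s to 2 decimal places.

0.71 kJ/s

R = Σλ_iE_i / (1 + Σλ_ih_i)
Numerator: 0.052×17.7 + 0.0481×38.4 + 0.11×10.4 = 3.911
Denominator: 1 + 0.052×2.48 + 0.0481×25.4 + 0.11×28.5 = 5.486
R = 3.911/5.486 = 0.713 kJ/s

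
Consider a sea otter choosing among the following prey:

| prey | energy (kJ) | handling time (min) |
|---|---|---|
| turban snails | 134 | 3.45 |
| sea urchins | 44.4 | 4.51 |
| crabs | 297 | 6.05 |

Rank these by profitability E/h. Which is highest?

In descending order of E/h:
crabs: 297/6.05 = 49.1 kJ/min
turban snails: 134/3.45 = 38.8 kJ/min
sea urchins: 44.4/4.51 = 9.84 kJ/min

crabs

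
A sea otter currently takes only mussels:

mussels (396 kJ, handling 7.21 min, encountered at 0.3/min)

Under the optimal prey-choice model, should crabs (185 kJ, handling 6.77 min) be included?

Intake rate on the current diet: R = (0.3×396) / (1 + 0.3×7.21) = 118.8/3.163 = 37.56 kJ/min.
Profitability of crabs: 185/6.77 = 27.33 kJ/min.
27.33 < 37.56, so adding crabs would lower the average — exclude it.

No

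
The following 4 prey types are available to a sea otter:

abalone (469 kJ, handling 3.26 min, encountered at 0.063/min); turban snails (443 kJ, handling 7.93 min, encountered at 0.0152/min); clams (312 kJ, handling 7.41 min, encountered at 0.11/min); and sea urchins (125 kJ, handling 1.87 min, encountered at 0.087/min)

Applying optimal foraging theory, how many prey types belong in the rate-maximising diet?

Profitabilities (E/h, kJ/min): abalone 144, sea urchins 66.8, turban snails 55.9, clams 42.1. Add prey in this order while the next type's profitability exceeds the intake rate on those already taken.
Rate on top 1: 24.51. sea urchins: 66.8 > 24.51 → include.
Rate on top 2: 29.55. turban snails: 55.9 > 29.55 → include.
Rate on top 3: 31.68. clams: 42.1 > 31.68 → include.
Optimal diet: abalone, sea urchins, turban snails, clams — 4 of 4 types.

4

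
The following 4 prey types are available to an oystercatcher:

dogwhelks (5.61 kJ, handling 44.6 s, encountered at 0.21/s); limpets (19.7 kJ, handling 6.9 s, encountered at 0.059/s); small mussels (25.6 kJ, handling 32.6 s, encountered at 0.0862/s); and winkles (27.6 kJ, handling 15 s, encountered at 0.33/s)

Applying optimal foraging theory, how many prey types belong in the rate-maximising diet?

2

E/h in descending order: limpets 2.86, winkles 1.84, small mussels 0.785, dogwhelks 0.126 kJ/s. The optimal diet is the largest prefix of this list for which every included type satisfies E_i/h_i > R on the types above it.
Rate on top 1: 0.826. winkles: 1.84 > 0.826 → include.
Rate on top 2: 1.616. small mussels: 0.785 < 1.616 → exclude; stop.
Optimal diet: limpets, winkles — 2 of 4 types.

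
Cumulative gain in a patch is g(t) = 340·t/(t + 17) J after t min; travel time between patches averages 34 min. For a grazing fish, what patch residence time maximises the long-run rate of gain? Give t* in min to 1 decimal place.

Maximise g(t)/(T+t): set derivative to zero → g'(t)(T+t) = g(t).
g'(t) = 340·17/(t + 17)². Setting 340·17/(t+17)² = 340t/[(t+17)(34+t)] gives 17(34+t) = t(t+17), so t² = 17×34 = 578.
t* = √578 = 24.04 min.

24.0 min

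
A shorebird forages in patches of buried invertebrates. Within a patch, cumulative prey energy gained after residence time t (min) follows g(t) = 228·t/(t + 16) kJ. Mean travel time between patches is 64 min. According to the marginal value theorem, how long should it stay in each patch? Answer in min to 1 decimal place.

32.0 min

By the marginal value theorem, leave when the instantaneous gain rate g'(t) equals the habitat-wide average g(t)/(T + t).
g'(t) = 228·16/(t + 16)². Setting 228·16/(t+16)² = 228t/[(t+16)(64+t)] gives 16(64+t) = t(t+16), so t² = 16×64 = 1024.
t* = √1024 = 32 min.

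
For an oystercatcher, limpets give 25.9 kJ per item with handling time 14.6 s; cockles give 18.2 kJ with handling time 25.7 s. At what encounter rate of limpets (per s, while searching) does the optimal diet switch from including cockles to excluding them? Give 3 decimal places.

0.046 per s

The zero-one rule: include cockles iff E₂/h₂ > λE₁/(1+λh₁). Equality gives the switch point.
λE₁h₂ = E₂ + λE₂h₁ ⇒ λ = E₂/(E₁h₂ − E₂h₁) = 18.2/(665.6 − 265.7) = 0.04551 per s.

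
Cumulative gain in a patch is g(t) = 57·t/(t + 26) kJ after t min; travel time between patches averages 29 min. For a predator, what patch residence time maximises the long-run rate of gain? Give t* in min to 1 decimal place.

27.5 min

Maximise g(t)/(T+t): set derivative to zero → g'(t)(T+t) = g(t).
g'(t) = 57·26/(t + 26)². Setting 57·26/(t+26)² = 57t/[(t+26)(29+t)] gives 26(29+t) = t(t+26), so t² = 26×29 = 754.
t* = √754 = 27.46 min.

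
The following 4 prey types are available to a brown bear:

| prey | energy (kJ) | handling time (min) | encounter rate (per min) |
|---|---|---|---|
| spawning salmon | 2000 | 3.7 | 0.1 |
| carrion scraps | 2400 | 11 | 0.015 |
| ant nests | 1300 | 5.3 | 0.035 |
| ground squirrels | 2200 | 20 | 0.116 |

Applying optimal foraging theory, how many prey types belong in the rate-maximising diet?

Profitabilities (E/h, kJ/min): spawning salmon 541, ant nests 245, carrion scraps 218, ground squirrels 110. Add prey in this order while the next type's profitability exceeds the intake rate on those already taken.
Rate on top 1: 146. ant nests: 245 > 146 → include.
Rate on top 2: 157.8. carrion scraps: 218 > 157.8 → include.
Rate on top 3: 163.6. ground squirrels: 110 < 163.6 → exclude; stop.
Optimal diet: spawning salmon, ant nests, carrion scraps — 3 of 4 types.

3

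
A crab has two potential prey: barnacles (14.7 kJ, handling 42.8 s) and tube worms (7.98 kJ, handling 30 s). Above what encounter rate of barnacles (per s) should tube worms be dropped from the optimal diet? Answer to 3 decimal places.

0.080 per s

Drop tube worms once their profitability E₂/h₂ falls below the rate achievable on barnacles alone: E₂/h₂ = λE₁/(1 + λh₁).
Solve for λ: λE₁h₂ = E₂(1 + λh₁) → λ(E₁h₂ − E₂h₁) = E₂ → λ = E₂/(E₁h₂ − E₂h₁).
λ = 7.98/(14.7×30 − 7.98×42.8) = 7.98/99.46 = 0.08024 per s.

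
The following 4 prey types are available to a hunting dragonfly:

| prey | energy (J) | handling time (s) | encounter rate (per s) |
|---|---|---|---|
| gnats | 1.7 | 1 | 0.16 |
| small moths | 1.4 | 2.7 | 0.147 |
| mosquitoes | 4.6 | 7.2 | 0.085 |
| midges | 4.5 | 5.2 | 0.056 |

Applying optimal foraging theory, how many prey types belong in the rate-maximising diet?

Rank by E/h (J/s): gnats 1.7, midges 0.865, mosquitoes 0.639, small moths 0.519. Include each in turn until the next type's E/h falls below the running intake rate.
Rate on top 1: 0.2345. midges: 0.865 > 0.2345 → include.
Rate on top 2: 0.3611. mosquitoes: 0.639 > 0.3611 → include.
Rate on top 3: 0.4435. small moths: 0.519 > 0.4435 → include.
Optimal diet: gnats, midges, mosquitoes, small moths — 4 of 4 types.

4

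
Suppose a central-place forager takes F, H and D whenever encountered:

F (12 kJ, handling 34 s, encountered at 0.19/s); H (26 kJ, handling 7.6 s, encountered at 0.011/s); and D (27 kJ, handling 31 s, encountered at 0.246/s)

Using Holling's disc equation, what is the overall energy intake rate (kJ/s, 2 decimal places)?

R = (0.19×12 + 0.011×26 + 0.246×27) / (1 + 0.19×34 + 0.011×7.6 + 0.246×31) = 9.208/15.17 = 0.607 kJ/s.

0.61 kJ/s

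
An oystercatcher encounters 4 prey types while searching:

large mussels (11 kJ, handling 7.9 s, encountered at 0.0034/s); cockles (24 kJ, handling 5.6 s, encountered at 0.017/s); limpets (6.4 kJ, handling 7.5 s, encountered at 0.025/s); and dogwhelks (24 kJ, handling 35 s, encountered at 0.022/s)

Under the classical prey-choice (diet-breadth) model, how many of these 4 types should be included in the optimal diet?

4

Profitabilities (E/h, kJ/s): cockles 4.29, large mussels 1.39, limpets 0.853, dogwhelks 0.686. Add prey in this order while the next type's profitability exceeds the intake rate on those already taken.
Rate on top 1: 0.3725. large mussels: 1.39 > 0.3725 → include.
Rate on top 2: 0.3969. limpets: 0.853 > 0.3969 → include.
Rate on top 3: 0.4623. dogwhelks: 0.686 > 0.4623 → include.
Optimal diet: cockles, large mussels, limpets, dogwhelks — 4 of 4 types.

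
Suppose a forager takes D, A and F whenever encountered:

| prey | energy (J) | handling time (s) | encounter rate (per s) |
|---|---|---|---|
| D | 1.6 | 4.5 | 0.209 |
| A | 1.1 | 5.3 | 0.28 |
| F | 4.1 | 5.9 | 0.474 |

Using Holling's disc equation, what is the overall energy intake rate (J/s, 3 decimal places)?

Energy encountered per unit search time: 0.209×1.6 + 0.28×1.1 + 0.474×4.1 = 2.586 J/s.
Handling time per unit search time: 0.209×4.5 + 0.28×5.3 + 0.474×5.9 = 5.221.
Rate = 2.586/(1 + 5.221) = 0.4156 J/s.

0.416 J/s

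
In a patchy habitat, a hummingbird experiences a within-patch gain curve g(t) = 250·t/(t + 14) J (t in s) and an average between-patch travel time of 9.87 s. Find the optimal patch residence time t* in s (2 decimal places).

By the marginal value theorem, leave when the instantaneous gain rate g'(t) equals the habitat-wide average g(t)/(T + t).
g'(t) = 250·14/(t + 14)². Setting 250·14/(t+14)² = 250t/[(t+14)(9.87+t)] gives 14(9.87+t) = t(t+14), so t² = 14×9.87 = 138.2.
t* = √138.2 = 11.75 s.

11.75 s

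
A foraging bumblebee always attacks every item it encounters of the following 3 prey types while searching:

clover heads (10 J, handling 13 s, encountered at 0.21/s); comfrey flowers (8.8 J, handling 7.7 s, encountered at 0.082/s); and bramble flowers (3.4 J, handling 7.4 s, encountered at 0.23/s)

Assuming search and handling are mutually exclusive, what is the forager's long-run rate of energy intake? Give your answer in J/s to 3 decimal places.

R = Σλ_iE_i / (1 + Σλ_ih_i)
Numerator: 0.21×10 + 0.082×8.8 + 0.23×3.4 = 3.604
Denominator: 1 + 0.21×13 + 0.082×7.7 + 0.23×7.4 = 6.063
R = 3.604/6.063 = 0.5943 J/s

0.594 J/s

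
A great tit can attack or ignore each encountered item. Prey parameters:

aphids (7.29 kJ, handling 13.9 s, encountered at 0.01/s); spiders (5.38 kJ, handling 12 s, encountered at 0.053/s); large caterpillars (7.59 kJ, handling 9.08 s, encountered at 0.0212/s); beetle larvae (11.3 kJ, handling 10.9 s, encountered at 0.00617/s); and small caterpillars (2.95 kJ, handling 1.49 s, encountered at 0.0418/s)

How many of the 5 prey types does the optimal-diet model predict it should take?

E/h in descending order: small caterpillars 1.98, beetle larvae 1.04, large caterpillars 0.836, aphids 0.524, spiders 0.448 kJ/s. The optimal diet is the largest prefix of this list for which every included type satisfies E_i/h_i > R on the types above it.
Rate on top 1: 0.1161. beetle larvae: 1.04 > 0.1161 → include.
Rate on top 2: 0.1709. large caterpillars: 0.836 > 0.1709 → include.
Rate on top 3: 0.2677. aphids: 0.524 > 0.2677 → include.
Rate on top 4: 0.2921. spiders: 0.448 > 0.2921 → include.
Optimal diet: small caterpillars, beetle larvae, large caterpillars, aphids, spiders — 5 of 5 types.

5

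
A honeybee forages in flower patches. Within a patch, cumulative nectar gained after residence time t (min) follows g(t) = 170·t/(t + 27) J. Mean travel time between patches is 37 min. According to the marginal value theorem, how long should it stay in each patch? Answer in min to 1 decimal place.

31.6 min

Optimal t* satisfies g'(t*) = g(t*)/(T + t*).
g'(t) = 170·27/(t + 27)². Setting 170·27/(t+27)² = 170t/[(t+27)(37+t)] gives 27(37+t) = t(t+27), so t² = 27×37 = 999.
t* = √999 = 31.61 min.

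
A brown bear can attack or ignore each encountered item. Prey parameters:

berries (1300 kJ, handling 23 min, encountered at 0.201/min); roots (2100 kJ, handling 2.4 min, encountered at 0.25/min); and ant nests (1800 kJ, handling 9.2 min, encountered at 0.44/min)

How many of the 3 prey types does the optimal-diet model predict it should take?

1

Profitabilities (E/h, kJ/min): roots 875, ant nests 196, berries 56.5. Add prey in this order while the next type's profitability exceeds the intake rate on those already taken.
Rate on top 1: 328.1. ant nests: 196 < 328.1 → exclude; stop.
Optimal diet: roots — 1 of 3 types.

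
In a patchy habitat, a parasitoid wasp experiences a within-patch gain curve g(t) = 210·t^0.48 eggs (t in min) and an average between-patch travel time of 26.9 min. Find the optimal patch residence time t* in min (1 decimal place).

Optimal t* satisfies g'(t*) = g(t*)/(T + t*).
g'(t) = 0.48·210·t^-0.52. Setting 0.48·210·t^-0.52 = 210·t^0.48/(26.9+t) gives 0.48(26.9+t) = t, so 0.52·t = 0.48×26.9.
t* = 0.48×26.9/0.52 = 24.83 min.

24.8 min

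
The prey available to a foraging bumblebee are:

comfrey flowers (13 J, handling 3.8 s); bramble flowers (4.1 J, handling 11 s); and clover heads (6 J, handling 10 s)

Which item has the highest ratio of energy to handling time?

comfrey flowers

In descending order of E/h:
comfrey flowers: 13/3.8 = 3.42 J/s
clover heads: 6/10 = 0.6 J/s
bramble flowers: 4.1/11 = 0.373 J/s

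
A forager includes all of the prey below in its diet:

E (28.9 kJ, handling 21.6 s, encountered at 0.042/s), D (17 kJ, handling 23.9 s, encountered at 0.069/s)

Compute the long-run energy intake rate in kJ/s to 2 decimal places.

0.67 kJ/s

R = Σλ_iE_i / (1 + Σλ_ih_i)
Numerator: 0.042×28.9 + 0.069×17 = 2.387
Denominator: 1 + 0.042×21.6 + 0.069×23.9 = 3.556
R = 2.387/3.556 = 0.6711 kJ/s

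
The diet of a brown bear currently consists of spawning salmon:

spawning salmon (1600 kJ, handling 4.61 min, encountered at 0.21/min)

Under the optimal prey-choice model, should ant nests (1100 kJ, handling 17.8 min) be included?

Current rate: (0.21×1600)/(1 + 0.21×4.61) = 170.7 kJ/min.
ant nests: E/h = 1100/17.8 = 61.8 kJ/min.
Since 61.8 < R, time spent handling ant nests is better spent searching.

No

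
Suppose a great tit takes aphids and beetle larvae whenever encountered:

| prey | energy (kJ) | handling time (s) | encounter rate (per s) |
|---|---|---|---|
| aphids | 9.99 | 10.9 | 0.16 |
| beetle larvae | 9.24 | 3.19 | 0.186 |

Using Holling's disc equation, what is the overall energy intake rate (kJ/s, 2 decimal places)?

0.99 kJ/s

R = Σλ_iE_i / (1 + Σλ_ih_i)
Numerator: 0.16×9.99 + 0.186×9.24 = 3.317
Denominator: 1 + 0.16×10.9 + 0.186×3.19 = 3.337
R = 3.317/3.337 = 0.9939 kJ/s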